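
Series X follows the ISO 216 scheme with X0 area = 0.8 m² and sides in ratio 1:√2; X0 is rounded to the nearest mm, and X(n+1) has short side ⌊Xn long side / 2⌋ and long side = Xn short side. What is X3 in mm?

Let X0's short side be w mm. w · w√2 = 0.8 m² = 800,000 mm², so w ≈ 752.1 mm and w√2 ≈ 1063.7 mm → X0 = 752 × 1064 mm.
X1: ⌊1064/2⌋ × 752 = 532 × 752 mm
X2: ⌊752/2⌋ × 532 = 376 × 532 mm
X3: ⌊532/2⌋ × 376 = 266 × 376 mm

266 × 376 mm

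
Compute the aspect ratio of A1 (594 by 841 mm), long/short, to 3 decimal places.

841 / 594 = 1.416
ISO 216 targets √2 ≈ 1.414; the +0.002 deviation is from mm rounding.

1.416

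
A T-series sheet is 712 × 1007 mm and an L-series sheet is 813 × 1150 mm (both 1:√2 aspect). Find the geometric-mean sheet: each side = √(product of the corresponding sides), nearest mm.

Short side: √(712 · 813) = √578856 ≈ 760.8 → 761 mm
Long side: √(1007 · 1150) = √1158050 ≈ 1076.1 → 1076 mm

761 × 1076 mm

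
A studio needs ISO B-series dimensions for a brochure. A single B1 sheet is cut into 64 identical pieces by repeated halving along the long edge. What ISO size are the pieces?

64 = 2^6, so 6 halving steps.
B1 → B2 → … → B7 after 6 steps.

B7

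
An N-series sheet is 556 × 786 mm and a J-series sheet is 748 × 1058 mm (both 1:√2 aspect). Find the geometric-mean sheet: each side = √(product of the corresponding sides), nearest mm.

Short side: √(556 · 748) = √415888 ≈ 644.9 → 645 mm
Long side: √(786 · 1058) = √831588 ≈ 911.9 → 912 mm

645 × 912 mm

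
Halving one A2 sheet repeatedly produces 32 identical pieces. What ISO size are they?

32 = 2^5, so 5 halving steps.
A2 → A3 → … → A7 after 5 steps.

A7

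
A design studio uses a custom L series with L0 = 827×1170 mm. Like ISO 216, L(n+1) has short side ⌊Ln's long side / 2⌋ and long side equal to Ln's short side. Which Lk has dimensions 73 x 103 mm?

L0: 827 × 1170 mm
L1: 585 × 827 mm
L2: 413 × 585 mm
L3: 292 × 413 mm
L4: 206 × 292 mm
L5: 146 × 206 mm
L6: 103 × 146 mm
L7: 73 × 103 mm
L8: 51 × 73 mm
→ matches L7.

L7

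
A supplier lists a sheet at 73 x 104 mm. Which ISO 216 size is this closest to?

A7 (74 × 105 mm)

Aspect ratio 104/73 ≈ 1.425 — close to the ISO √2 ≈ 1.414.
In the A-series (A0 area = 1 m²): A7 = 74 × 105 mm.
Off by 2 mm total — nearest standard size.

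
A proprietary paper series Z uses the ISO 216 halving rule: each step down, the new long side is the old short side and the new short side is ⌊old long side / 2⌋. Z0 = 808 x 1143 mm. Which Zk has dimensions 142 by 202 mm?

Z0: 808 × 1143 mm
Z1: 571 × 808 mm
Z2: 404 × 571 mm
Z3: 285 × 404 mm
Z4: 202 × 285 mm
Z5: 142 × 202 mm
Z6: 101 × 142 mm
→ matches Z5.

Z5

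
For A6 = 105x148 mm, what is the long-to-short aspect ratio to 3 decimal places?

1.410

148 / 105 = 1.410
ISO 216 targets √2 ≈ 1.414; the -0.005 deviation is from mm rounding.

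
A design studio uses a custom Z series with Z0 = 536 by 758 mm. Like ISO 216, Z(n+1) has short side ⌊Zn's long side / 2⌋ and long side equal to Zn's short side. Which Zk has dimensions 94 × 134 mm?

Z5

Z0: 536 × 758 mm
Z1: 379 × 536 mm
Z2: 268 × 379 mm
Z3: 189 × 268 mm
Z4: 134 × 189 mm
Z5: 94 × 134 mm
Z6: 67 × 94 mm
→ matches Z5.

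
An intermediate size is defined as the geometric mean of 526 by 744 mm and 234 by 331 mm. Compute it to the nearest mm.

351 × 496 mm

Short side: √(526 · 234) = √123084 ≈ 350.8 → 351 mm
Long side: √(744 · 331) = √246264 ≈ 496.2 → 496 mm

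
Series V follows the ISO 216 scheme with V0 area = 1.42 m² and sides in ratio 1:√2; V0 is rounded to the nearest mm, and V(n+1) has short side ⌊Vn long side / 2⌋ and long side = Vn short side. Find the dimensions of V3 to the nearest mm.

354 × 501 mm

Let V0's short side be w mm. w · w√2 = 1.42 m² = 1,420,000 mm², so w ≈ 1002.0 mm and w√2 ≈ 1417.1 mm → V0 = 1002 × 1417 mm.
V1: ⌊1417/2⌋ × 1002 = 708 × 1002 mm
V2: ⌊1002/2⌋ × 708 = 501 × 708 mm
V3: ⌊708/2⌋ × 501 = 354 × 501 mm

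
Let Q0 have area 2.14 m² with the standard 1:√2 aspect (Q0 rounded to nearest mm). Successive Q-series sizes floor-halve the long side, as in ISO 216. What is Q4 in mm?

Let Q0's short side be w mm. w · w√2 = 2.14 m² = 2,140,000 mm², so w ≈ 1230.1 mm and w√2 ≈ 1739.7 mm → Q0 = 1230 × 1740 mm.
Q1: ⌊1740/2⌋ × 1230 = 870 × 1230 mm
Q2: ⌊1230/2⌋ × 870 = 615 × 870 mm
Q3: ⌊870/2⌋ × 615 = 435 × 615 mm
Q4: ⌊615/2⌋ × 435 = 307 × 435 mm

307 × 435 mm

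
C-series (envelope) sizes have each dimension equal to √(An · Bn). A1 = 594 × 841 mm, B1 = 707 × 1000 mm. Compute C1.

648 × 917 mm

Short side: √(594 · 707) = √419958 ≈ 648.0 → 648 mm
Long side: √(841 · 1000) = √841000 ≈ 917.1 → 917 mm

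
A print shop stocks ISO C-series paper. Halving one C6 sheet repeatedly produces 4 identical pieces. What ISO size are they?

C8

4 = 2^2, so 2 halving steps.
C6 → C7 → … → C8 after 2 steps.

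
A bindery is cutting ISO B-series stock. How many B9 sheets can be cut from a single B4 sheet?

B4 = 250 × 353 mm; B9 = 44 × 62 mm.
Each halving step doubles the count; 5 steps from B4 to B9.
2^5 = 32.

32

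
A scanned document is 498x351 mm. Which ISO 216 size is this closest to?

Aspect ratio 498/351 ≈ 1.419 — close to the ISO √2 ≈ 1.414.
In the B-series (B0 = 1000 × 1414 mm): B3 = 353 × 500 mm.
Off by 4 mm total — nearest standard size.

B3 (353 × 500 mm)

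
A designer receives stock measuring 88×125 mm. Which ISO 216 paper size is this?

B7 (88 × 125 mm)

Aspect ratio 125/88 ≈ 1.420 — close to the ISO √2 ≈ 1.414.
In the B-series (B0 = 1000 × 1414 mm): B7 = 88 × 125 mm.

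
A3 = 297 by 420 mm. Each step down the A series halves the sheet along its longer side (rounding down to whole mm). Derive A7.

74 × 105 mm

A4: ⌊420/2⌋ × 297 = 210 × 297 mm
A5: ⌊297/2⌋ × 210 = 148 × 210 mm
A6: ⌊210/2⌋ × 148 = 105 × 148 mm
A7: ⌊148/2⌋ × 105 = 74 × 105 mm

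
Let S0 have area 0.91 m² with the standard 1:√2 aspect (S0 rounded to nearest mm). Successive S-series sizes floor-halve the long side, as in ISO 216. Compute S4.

200 × 283 mm

Let S0's short side be w mm. w · w√2 = 0.91 m² = 910,000 mm², so w ≈ 802.2 mm and w√2 ≈ 1134.4 mm → S0 = 802 × 1134 mm.
S1: ⌊1134/2⌋ × 802 = 567 × 802 mm
S2: ⌊802/2⌋ × 567 = 401 × 567 mm
S3: ⌊567/2⌋ × 401 = 283 × 401 mm
S4: ⌊401/2⌋ × 283 = 200 × 283 mm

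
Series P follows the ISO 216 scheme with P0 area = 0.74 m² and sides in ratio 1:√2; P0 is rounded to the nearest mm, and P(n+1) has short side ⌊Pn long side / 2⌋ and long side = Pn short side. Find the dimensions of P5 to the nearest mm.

Let P0's short side be w mm. w · w√2 = 0.74 m² = 740,000 mm², so w ≈ 723.4 mm and w√2 ≈ 1023.0 mm → P0 = 723 × 1023 mm.
P1: ⌊1023/2⌋ × 723 = 511 × 723 mm
P2: ⌊723/2⌋ × 511 = 361 × 511 mm
P3: ⌊511/2⌋ × 361 = 255 × 361 mm
P4: ⌊361/2⌋ × 255 = 180 × 255 mm
P5: ⌊255/2⌋ × 180 = 127 × 180 mm

127 × 180 mm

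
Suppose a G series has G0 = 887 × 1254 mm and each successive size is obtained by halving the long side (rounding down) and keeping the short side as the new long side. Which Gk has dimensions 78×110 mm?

G7

G0: 887 × 1254 mm
G1: 627 × 887 mm
G2: 443 × 627 mm
G3: 313 × 443 mm
G4: 221 × 313 mm
G5: 156 × 221 mm
G6: 110 × 156 mm
G7: 78 × 110 mm
G8: 55 × 78 mm
→ matches G7.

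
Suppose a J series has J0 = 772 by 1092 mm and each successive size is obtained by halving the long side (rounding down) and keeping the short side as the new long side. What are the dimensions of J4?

193 × 273 mm

J1: ⌊1092/2⌋ × 772 = 546 × 772 mm
J2: ⌊772/2⌋ × 546 = 386 × 546 mm
J3: ⌊546/2⌋ × 386 = 273 × 386 mm
J4: ⌊386/2⌋ × 273 = 193 × 273 mm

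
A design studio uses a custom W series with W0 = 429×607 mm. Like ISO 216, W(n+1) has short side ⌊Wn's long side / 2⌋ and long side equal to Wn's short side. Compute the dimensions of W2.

W1: ⌊607/2⌋ × 429 = 303 × 429 mm
W2: ⌊429/2⌋ × 303 = 214 × 303 mm

214 × 303 mm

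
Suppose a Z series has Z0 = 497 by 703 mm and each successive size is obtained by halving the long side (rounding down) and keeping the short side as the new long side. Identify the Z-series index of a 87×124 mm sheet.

Z5

Z0: 497 × 703 mm
Z1: 351 × 497 mm
Z2: 248 × 351 mm
Z3: 175 × 248 mm
Z4: 124 × 175 mm
Z5: 87 × 124 mm
Z6: 62 × 87 mm
→ matches Z5.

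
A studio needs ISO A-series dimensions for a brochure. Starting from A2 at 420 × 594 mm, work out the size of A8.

A3: ⌊594/2⌋ × 420 = 297 × 420 mm
A4: ⌊420/2⌋ × 297 = 210 × 297 mm
A5: ⌊297/2⌋ × 210 = 148 × 210 mm
A6: ⌊210/2⌋ × 148 = 105 × 148 mm
A7: ⌊148/2⌋ × 105 = 74 × 105 mm
A8: ⌊105/2⌋ × 74 = 52 × 74 mm

52 × 74 mm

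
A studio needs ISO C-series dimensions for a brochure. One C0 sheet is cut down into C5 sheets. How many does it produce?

C0 = 917 × 1297 mm; C5 = 162 × 229 mm.
Each halving step doubles the count; 5 steps from C0 to C5.
2^5 = 32.

32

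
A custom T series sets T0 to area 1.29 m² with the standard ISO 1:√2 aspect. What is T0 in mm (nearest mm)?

Let the short side be w mm. Then w · w√2 = 1.29 m² = 1,290,000 mm².
w² = 1,290,000/√2, so w ≈ 955.1 mm; long side = w√2 ≈ 1350.7 mm.

955 × 1351 mm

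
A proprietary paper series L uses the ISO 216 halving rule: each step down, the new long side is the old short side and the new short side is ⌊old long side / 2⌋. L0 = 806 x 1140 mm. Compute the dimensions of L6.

L1 = 570 × 806 mm (from L0 by 1 halving).
L2: ⌊806/2⌋ × 570 = 403 × 570 mm
L3: ⌊570/2⌋ × 403 = 285 × 403 mm
L4: ⌊403/2⌋ × 285 = 201 × 285 mm
L5: ⌊285/2⌋ × 201 = 142 × 201 mm
L6: ⌊201/2⌋ × 142 = 100 × 142 mm

100 × 142 mm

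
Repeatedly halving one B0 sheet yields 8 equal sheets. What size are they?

B3

8 = 2^3, so 3 halving steps.
B0 → B1 → … → B3 after 3 steps.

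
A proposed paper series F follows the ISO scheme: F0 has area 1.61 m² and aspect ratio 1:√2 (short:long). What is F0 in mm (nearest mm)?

Let the short side be w mm. Then w · w√2 = 1.61 m² = 1,610,000 mm².
w² = 1,610,000/√2, so w ≈ 1067.0 mm; long side = w√2 ≈ 1508.9 mm.

1067 × 1509 mm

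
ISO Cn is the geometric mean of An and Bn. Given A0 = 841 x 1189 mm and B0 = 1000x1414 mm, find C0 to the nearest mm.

917 × 1297 mm

Short side: √(841 · 1000) = √841000 ≈ 917.1 → 917 mm
Long side: √(1189 · 1414) = √1681246 ≈ 1296.6 → 1297 mm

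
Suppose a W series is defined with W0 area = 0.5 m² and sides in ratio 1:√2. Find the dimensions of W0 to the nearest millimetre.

Let the short side be w mm. Then w · w√2 = 0.5 m² = 500,000 mm².
w² = 500,000/√2, so w ≈ 594.6 mm; long side = w√2 ≈ 840.9 mm.

595 × 841 mm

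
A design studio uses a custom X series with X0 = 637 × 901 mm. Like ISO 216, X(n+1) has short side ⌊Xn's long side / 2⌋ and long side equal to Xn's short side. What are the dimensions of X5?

X1: ⌊901/2⌋ × 637 = 450 × 637 mm
X2: ⌊637/2⌋ × 450 = 318 × 450 mm
X3: ⌊450/2⌋ × 318 = 225 × 318 mm
X4: ⌊318/2⌋ × 225 = 159 × 225 mm
X5: ⌊225/2⌋ × 159 = 112 × 159 mm

112 × 159 mm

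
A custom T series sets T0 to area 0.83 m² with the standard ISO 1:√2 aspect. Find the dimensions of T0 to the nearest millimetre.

Let the short side be w mm. Then w · w√2 = 0.83 m² = 830,000 mm².
w² = 830,000/√2, so w ≈ 766.1 mm; long side = w√2 ≈ 1083.4 mm.

766 × 1083 mm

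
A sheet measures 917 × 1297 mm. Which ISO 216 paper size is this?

Aspect ratio 1297/917 ≈ 1.414 — close to the ISO √2 ≈ 1.414.
In the C-series (envelope sizes, between A and B): C0 = 917 × 1297 mm.

C0 (917 × 1297 mm)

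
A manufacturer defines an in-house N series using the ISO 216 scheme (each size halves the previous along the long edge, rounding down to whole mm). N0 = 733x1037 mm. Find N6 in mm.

91 × 129 mm

N1: ⌊1037/2⌋ × 733 = 518 × 733 mm
N2: ⌊733/2⌋ × 518 = 366 × 518 mm
N3: ⌊518/2⌋ × 366 = 259 × 366 mm
N4: ⌊366/2⌋ × 259 = 183 × 259 mm
N5: ⌊259/2⌋ × 183 = 129 × 183 mm
N6: ⌊183/2⌋ × 129 = 91 × 129 mm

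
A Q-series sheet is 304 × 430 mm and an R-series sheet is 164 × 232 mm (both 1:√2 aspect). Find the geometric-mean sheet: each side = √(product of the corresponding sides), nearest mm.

Short side: √(304 · 164) = √49856 ≈ 223.3 → 223 mm
Long side: √(430 · 232) = √99760 ≈ 315.8 → 316 mm

223 × 316 mm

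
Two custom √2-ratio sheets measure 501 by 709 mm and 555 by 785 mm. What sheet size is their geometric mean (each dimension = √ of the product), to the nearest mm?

Short side: √(501 · 555) = √278055 ≈ 527.3 → 527 mm
Long side: √(709 · 785) = √556565 ≈ 746.0 → 746 mm

527 × 746 mm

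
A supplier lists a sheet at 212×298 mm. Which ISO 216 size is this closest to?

Aspect ratio 298/212 ≈ 1.406 — close to the ISO √2 ≈ 1.414.
In the A-series (A0 area = 1 m²): A4 = 210 × 297 mm.
Off by 3 mm total — nearest standard size.

A4 (210 × 297 mm)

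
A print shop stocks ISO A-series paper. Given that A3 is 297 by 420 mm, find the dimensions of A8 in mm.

52 × 74 mm

A4: ⌊420/2⌋ × 297 = 210 × 297 mm
A5: ⌊297/2⌋ × 210 = 148 × 210 mm
A6: ⌊210/2⌋ × 148 = 105 × 148 mm
A7: ⌊148/2⌋ × 105 = 74 × 105 mm
A8: ⌊105/2⌋ × 74 = 52 × 74 mm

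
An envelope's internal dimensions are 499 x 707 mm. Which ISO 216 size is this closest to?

B2 (500 × 707 mm)

Aspect ratio 707/499 ≈ 1.417 — close to the ISO √2 ≈ 1.414.
In the B-series (B0 = 1000 × 1414 mm): B2 = 500 × 707 mm.
Off by 1 mm total — nearest standard size.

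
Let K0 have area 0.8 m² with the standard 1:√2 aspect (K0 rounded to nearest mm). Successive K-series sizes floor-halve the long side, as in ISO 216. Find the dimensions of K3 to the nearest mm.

266 × 376 mm

Let K0's short side be w mm. w · w√2 = 0.8 m² = 800,000 mm², so w ≈ 752.1 mm and w√2 ≈ 1063.7 mm → K0 = 752 × 1064 mm.
K1: ⌊1064/2⌋ × 752 = 532 × 752 mm
K2: ⌊752/2⌋ × 532 = 376 × 532 mm
K3: ⌊532/2⌋ × 376 = 266 × 376 mm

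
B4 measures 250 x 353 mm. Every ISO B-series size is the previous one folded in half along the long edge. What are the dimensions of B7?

B5: ⌊353/2⌋ × 250 = 176 × 250 mm
B6: ⌊250/2⌋ × 176 = 125 × 176 mm
B7: ⌊176/2⌋ × 125 = 88 × 125 mm

88 × 125 mm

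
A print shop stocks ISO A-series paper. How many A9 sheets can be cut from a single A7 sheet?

A7 = 74 × 105 mm; A9 = 37 × 52 mm.
Each halving step doubles the count; 2 steps from A7 to A9.
2^2 = 4.

4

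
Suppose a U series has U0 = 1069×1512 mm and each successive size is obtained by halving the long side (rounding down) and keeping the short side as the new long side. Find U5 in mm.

U1: ⌊1512/2⌋ × 1069 = 756 × 1069 mm
U2: ⌊1069/2⌋ × 756 = 534 × 756 mm
U3: ⌊756/2⌋ × 534 = 378 × 534 mm
U4: ⌊534/2⌋ × 378 = 267 × 378 mm
U5: ⌊378/2⌋ × 267 = 189 × 267 mm

189 × 267 mm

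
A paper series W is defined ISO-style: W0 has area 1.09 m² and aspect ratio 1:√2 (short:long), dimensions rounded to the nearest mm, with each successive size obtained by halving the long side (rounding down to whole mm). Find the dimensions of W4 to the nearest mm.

Let W0's short side be w mm. w · w√2 = 1.09 m² = 1,090,000 mm², so w ≈ 877.9 mm and w√2 ≈ 1241.6 mm → W0 = 878 × 1242 mm.
W1: ⌊1242/2⌋ × 878 = 621 × 878 mm
W2: ⌊878/2⌋ × 621 = 439 × 621 mm
W3: ⌊621/2⌋ × 439 = 310 × 439 mm
W4: ⌊439/2⌋ × 310 = 219 × 310 mm

219 × 310 mm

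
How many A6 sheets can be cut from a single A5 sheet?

2

Each ISO step halves the sheet: 1 × A5 → 2 × A6
From A5 to A6 is 1 halving step: 2^1 = 2.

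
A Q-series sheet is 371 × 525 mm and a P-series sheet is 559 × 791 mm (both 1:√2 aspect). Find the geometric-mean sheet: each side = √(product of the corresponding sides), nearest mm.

Short side: √(371 · 559) = √207389 ≈ 455.4 → 455 mm
Long side: √(525 · 791) = √415275 ≈ 644.4 → 644 mm

455 × 644 mm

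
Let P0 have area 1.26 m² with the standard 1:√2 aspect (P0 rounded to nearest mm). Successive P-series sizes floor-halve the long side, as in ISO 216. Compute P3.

333 × 472 mm

Let P0's short side be w mm. w · w√2 = 1.26 m² = 1,260,000 mm², so w ≈ 943.9 mm and w√2 ≈ 1334.9 mm → P0 = 944 × 1335 mm.
P1: ⌊1335/2⌋ × 944 = 667 × 944 mm
P2: ⌊944/2⌋ × 667 = 472 × 667 mm
P3: ⌊667/2⌋ × 472 = 333 × 472 mm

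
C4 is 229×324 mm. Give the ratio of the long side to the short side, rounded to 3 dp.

1.415

324 / 229 = 1.415
Matches √2 ≈ 1.414 — the ISO 216 defining ratio.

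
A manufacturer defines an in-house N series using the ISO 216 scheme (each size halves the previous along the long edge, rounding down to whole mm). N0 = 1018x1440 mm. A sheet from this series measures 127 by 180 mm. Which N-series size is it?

N0: 1018 × 1440 mm
N1: 720 × 1018 mm
N2: 509 × 720 mm
N3: 360 × 509 mm
N4: 254 × 360 mm
N5: 180 × 254 mm
N6: 127 × 180 mm
N7: 90 × 127 mm
→ matches N6.

N6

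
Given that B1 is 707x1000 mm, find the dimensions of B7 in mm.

B2: ⌊1000/2⌋ × 707 = 500 × 707 mm
B3: ⌊707/2⌋ × 500 = 353 × 500 mm
B4: ⌊500/2⌋ × 353 = 250 × 353 mm
B5: ⌊353/2⌋ × 250 = 176 × 250 mm
B6: ⌊250/2⌋ × 176 = 125 × 176 mm
B7: ⌊176/2⌋ × 125 = 88 × 125 mm

88 × 125 mm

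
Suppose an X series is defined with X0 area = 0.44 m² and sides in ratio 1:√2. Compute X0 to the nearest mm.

558 × 789 mm

Let the short side be w mm. Then w · w√2 = 0.44 m² = 440,000 mm².
w² = 440,000/√2, so w ≈ 557.8 mm; long side = w√2 ≈ 788.8 mm.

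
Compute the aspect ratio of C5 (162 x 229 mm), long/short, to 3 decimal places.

229 / 162 = 1.414
Matches √2 ≈ 1.414 — the ISO 216 defining ratio.

1.414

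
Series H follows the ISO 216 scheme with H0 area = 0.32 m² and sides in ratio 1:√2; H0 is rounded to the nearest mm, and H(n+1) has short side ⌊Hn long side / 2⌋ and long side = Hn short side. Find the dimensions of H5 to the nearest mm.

Let H0's short side be w mm. w · w√2 = 0.32 m² = 320,000 mm², so w ≈ 475.7 mm and w√2 ≈ 672.7 mm → H0 = 476 × 673 mm.
H1: ⌊673/2⌋ × 476 = 336 × 476 mm
H2: ⌊476/2⌋ × 336 = 238 × 336 mm
H3: ⌊336/2⌋ × 238 = 168 × 238 mm
H4: ⌊238/2⌋ × 168 = 119 × 168 mm
H5: ⌊168/2⌋ × 119 = 84 × 119 mm

84 × 119 mm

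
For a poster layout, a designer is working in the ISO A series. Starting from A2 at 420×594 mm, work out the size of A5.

A3: ⌊594/2⌋ × 420 = 297 × 420 mm
A4: ⌊420/2⌋ × 297 = 210 × 297 mm
A5: ⌊297/2⌋ × 210 = 148 × 210 mm

148 × 210 mm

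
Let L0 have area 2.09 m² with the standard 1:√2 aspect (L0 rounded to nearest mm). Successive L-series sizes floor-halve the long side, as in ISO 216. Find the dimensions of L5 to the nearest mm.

Let L0's short side be w mm. w · w√2 = 2.09 m² = 2,090,000 mm², so w ≈ 1215.7 mm and w√2 ≈ 1719.2 mm → L0 = 1216 × 1719 mm.
L1: ⌊1719/2⌋ × 1216 = 859 × 1216 mm
L2: ⌊1216/2⌋ × 859 = 608 × 859 mm
L3: ⌊859/2⌋ × 608 = 429 × 608 mm
L4: ⌊608/2⌋ × 429 = 304 × 429 mm
L5: ⌊429/2⌋ × 304 = 214 × 304 mm

214 × 304 mm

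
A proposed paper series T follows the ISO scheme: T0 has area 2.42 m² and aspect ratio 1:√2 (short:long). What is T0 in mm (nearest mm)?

Let the short side be w mm. Then w · w√2 = 2.42 m² = 2,420,000 mm².
w² = 2,420,000/√2, so w ≈ 1308.1 mm; long side = w√2 ≈ 1850.0 mm.

1308 × 1850 mm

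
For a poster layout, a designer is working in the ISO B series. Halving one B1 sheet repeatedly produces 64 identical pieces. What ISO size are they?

B7

64 = 2^6, so 6 halving steps.
B1 → B2 → … → B7 after 6 steps.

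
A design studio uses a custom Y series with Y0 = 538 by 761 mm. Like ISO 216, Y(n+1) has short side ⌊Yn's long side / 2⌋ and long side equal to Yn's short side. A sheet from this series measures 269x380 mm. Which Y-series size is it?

Y0: 538 × 761 mm
Y1: 380 × 538 mm
Y2: 269 × 380 mm
Y3: 190 × 269 mm
→ matches Y2.

Y2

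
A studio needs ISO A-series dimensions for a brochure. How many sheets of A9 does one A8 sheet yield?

2

Each ISO step halves the sheet: 1 × A8 → 2 × A9
From A8 to A9 is 1 halving step: 2^1 = 2.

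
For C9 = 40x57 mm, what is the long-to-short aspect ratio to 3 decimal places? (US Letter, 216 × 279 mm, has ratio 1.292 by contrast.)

1.425

57 / 40 = 1.425
ISO 216 targets √2 ≈ 1.414; the +0.011 deviation is from mm rounding.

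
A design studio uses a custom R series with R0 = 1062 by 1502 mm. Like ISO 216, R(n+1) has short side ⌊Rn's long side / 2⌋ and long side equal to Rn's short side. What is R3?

R1: ⌊1502/2⌋ × 1062 = 751 × 1062 mm
R2: ⌊1062/2⌋ × 751 = 531 × 751 mm
R3: ⌊751/2⌋ × 531 = 375 × 531 mm

375 × 531 mm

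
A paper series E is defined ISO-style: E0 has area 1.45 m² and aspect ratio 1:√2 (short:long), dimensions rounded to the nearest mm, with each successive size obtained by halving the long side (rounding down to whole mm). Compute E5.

179 × 253 mm

Let E0's short side be w mm. w · w√2 = 1.45 m² = 1,450,000 mm², so w ≈ 1012.6 mm and w√2 ≈ 1432.0 mm → E0 = 1013 × 1432 mm.
E1: ⌊1432/2⌋ × 1013 = 716 × 1013 mm
E2: ⌊1013/2⌋ × 716 = 506 × 716 mm
E3: ⌊716/2⌋ × 506 = 358 × 506 mm
E4: ⌊506/2⌋ × 358 = 253 × 358 mm
E5: ⌊358/2⌋ × 253 = 179 × 253 mm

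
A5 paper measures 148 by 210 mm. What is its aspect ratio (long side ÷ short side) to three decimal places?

1.419

210 / 148 = 1.419
ISO 216 targets √2 ≈ 1.414; the +0.005 deviation is from mm rounding.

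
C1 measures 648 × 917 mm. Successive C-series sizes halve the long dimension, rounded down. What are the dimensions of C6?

C2: ⌊917/2⌋ × 648 = 458 × 648 mm
C3: ⌊648/2⌋ × 458 = 324 × 458 mm
C4: ⌊458/2⌋ × 324 = 229 × 324 mm
C5: ⌊324/2⌋ × 229 = 162 × 229 mm
C6: ⌊229/2⌋ × 162 = 114 × 162 mm

114 × 162 mm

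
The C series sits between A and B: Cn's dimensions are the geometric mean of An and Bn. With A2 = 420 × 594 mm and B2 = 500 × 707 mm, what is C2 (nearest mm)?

Short side: √(420 · 500) = √210000 ≈ 458.3 → 458 mm
Long side: √(594 · 707) = √419958 ≈ 648.0 → 648 mm

458 × 648 mm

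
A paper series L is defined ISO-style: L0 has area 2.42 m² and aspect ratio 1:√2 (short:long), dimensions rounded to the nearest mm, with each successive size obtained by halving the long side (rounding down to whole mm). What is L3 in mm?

Let L0's short side be w mm. w · w√2 = 2.42 m² = 2,420,000 mm², so w ≈ 1308.1 mm and w√2 ≈ 1850.0 mm → L0 = 1308 × 1850 mm.
L1: ⌊1850/2⌋ × 1308 = 925 × 1308 mm
L2: ⌊1308/2⌋ × 925 = 654 × 925 mm
L3: ⌊925/2⌋ × 654 = 462 × 654 mm

462 × 654 mm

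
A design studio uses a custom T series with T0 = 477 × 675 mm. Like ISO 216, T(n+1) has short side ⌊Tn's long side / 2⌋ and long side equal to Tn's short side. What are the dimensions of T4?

T1: ⌊675/2⌋ × 477 = 337 × 477 mm
T2: ⌊477/2⌋ × 337 = 238 × 337 mm
T3: ⌊337/2⌋ × 238 = 168 × 238 mm
T4: ⌊238/2⌋ × 168 = 119 × 168 mm

119 × 168 mm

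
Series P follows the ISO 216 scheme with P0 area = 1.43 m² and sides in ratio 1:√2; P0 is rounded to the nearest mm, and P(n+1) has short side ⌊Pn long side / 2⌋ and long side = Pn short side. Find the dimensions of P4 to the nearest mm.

Let P0's short side be w mm. w · w√2 = 1.43 m² = 1,430,000 mm², so w ≈ 1005.6 mm and w√2 ≈ 1422.1 mm → P0 = 1006 × 1422 mm.
P1: ⌊1422/2⌋ × 1006 = 711 × 1006 mm
P2: ⌊1006/2⌋ × 711 = 503 × 711 mm
P3: ⌊711/2⌋ × 503 = 355 × 503 mm
P4: ⌊503/2⌋ × 355 = 251 × 355 mm

251 × 355 mm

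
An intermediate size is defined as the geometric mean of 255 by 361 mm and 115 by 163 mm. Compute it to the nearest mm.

171 × 243 mm

Short side: √(255 · 115) = √29325 ≈ 171.2 → 171 mm
Long side: √(361 · 163) = √58843 ≈ 242.6 → 243 mm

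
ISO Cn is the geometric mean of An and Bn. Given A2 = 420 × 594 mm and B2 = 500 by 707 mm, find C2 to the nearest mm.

458 × 648 mm

Short side: √(420 · 500) = √210000 ≈ 458.3 → 458 mm
Long side: √(594 · 707) = √419958 ≈ 648.0 → 648 mm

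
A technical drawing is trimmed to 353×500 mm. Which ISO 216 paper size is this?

Aspect ratio 500/353 ≈ 1.416 — close to the ISO √2 ≈ 1.414.
In the B-series (B0 = 1000 × 1414 mm): B3 = 353 × 500 mm.

B3 (353 × 500 mm)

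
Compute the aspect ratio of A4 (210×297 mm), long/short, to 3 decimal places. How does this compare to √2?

297 / 210 = 1.414
Matches √2 ≈ 1.414 — the ISO 216 defining ratio.

1.414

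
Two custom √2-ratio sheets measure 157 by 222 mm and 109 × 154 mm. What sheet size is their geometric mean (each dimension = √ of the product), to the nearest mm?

131 × 185 mm

Short side: √(157 · 109) = √17113 ≈ 130.8 → 131 mm
Long side: √(222 · 154) = √34188 ≈ 184.9 → 185 mm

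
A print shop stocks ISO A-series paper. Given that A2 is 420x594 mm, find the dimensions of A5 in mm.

148 × 210 mm

A3: ⌊594/2⌋ × 420 = 297 × 420 mm
A4: ⌊420/2⌋ × 297 = 210 × 297 mm
A5: ⌊297/2⌋ × 210 = 148 × 210 mm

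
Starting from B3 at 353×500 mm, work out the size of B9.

B4: ⌊500/2⌋ × 353 = 250 × 353 mm
B5: ⌊353/2⌋ × 250 = 176 × 250 mm
B6: ⌊250/2⌋ × 176 = 125 × 176 mm
B7: ⌊176/2⌋ × 125 = 88 × 125 mm
B8: ⌊125/2⌋ × 88 = 62 × 88 mm
B9: ⌊88/2⌋ × 62 = 44 × 62 mm

44 × 62 mm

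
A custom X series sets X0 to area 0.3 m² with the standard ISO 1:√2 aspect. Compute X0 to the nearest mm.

461 × 651 mm

Let the short side be w mm. Then w · w√2 = 0.3 m² = 300,000 mm².
w² = 300,000/√2, so w ≈ 460.6 mm; long side = w√2 ≈ 651.4 mm.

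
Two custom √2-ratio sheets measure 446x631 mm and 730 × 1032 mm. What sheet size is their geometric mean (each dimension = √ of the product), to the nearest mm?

571 × 807 mm

Short side: √(446 · 730) = √325580 ≈ 570.6 → 571 mm
Long side: √(631 · 1032) = √651192 ≈ 807.0 → 807 mm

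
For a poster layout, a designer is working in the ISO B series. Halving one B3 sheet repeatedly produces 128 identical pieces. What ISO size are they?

128 = 2^7, so 7 halving steps.
B3 → B4 → … → B10 after 7 steps.

B10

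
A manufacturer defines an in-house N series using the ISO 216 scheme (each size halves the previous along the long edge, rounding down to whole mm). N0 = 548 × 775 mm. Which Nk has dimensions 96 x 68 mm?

N0: 548 × 775 mm
N1: 387 × 548 mm
N2: 274 × 387 mm
N3: 193 × 274 mm
N4: 137 × 193 mm
N5: 96 × 137 mm
N6: 68 × 96 mm
N7: 48 × 68 mm
→ matches N6.

N6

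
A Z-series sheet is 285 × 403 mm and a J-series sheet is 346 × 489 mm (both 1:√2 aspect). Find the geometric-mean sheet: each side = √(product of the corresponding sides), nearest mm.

314 × 444 mm

Short side: √(285 · 346) = √98610 ≈ 314.0 → 314 mm
Long side: √(403 · 489) = √197067 ≈ 443.9 → 444 mm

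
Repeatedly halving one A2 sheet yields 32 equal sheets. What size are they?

32 = 2^5, so 5 halving steps.
A2 → A3 → … → A7 after 5 steps.

A7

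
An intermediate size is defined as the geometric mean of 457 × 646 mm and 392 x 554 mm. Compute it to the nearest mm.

Short side: √(457 · 392) = √179144 ≈ 423.3 → 423 mm
Long side: √(646 · 554) = √357884 ≈ 598.2 → 598 mm

423 × 598 mm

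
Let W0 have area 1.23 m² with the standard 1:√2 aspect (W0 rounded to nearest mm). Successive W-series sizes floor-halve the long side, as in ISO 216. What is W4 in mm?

Let W0's short side be w mm. w · w√2 = 1.23 m² = 1,230,000 mm², so w ≈ 932.6 mm and w√2 ≈ 1318.9 mm → W0 = 933 × 1319 mm.
W1: ⌊1319/2⌋ × 933 = 659 × 933 mm
W2: ⌊933/2⌋ × 659 = 466 × 659 mm
W3: ⌊659/2⌋ × 466 = 329 × 466 mm
W4: ⌊466/2⌋ × 329 = 233 × 329 mm

233 × 329 mm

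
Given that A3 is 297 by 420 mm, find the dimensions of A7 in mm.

74 × 105 mm

A4: ⌊420/2⌋ × 297 = 210 × 297 mm
A5: ⌊297/2⌋ × 210 = 148 × 210 mm
A6: ⌊210/2⌋ × 148 = 105 × 148 mm
A7: ⌊148/2⌋ × 105 = 74 × 105 mm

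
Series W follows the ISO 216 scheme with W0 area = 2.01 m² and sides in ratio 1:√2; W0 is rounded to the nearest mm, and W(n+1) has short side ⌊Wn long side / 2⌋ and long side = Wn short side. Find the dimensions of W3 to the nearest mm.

421 × 596 mm

Let W0's short side be w mm. w · w√2 = 2.01 m² = 2,010,000 mm², so w ≈ 1192.2 mm and w√2 ≈ 1686.0 mm → W0 = 1192 × 1686 mm.
W1: ⌊1686/2⌋ × 1192 = 843 × 1192 mm
W2: ⌊1192/2⌋ × 843 = 596 × 843 mm
W3: ⌊843/2⌋ × 596 = 421 × 596 mm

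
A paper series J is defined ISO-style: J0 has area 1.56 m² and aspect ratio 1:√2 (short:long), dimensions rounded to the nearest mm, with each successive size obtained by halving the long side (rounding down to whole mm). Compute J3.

371 × 525 mm

Let J0's short side be w mm. w · w√2 = 1.56 m² = 1,560,000 mm², so w ≈ 1050.3 mm and w√2 ≈ 1485.3 mm → J0 = 1050 × 1485 mm.
J1: ⌊1485/2⌋ × 1050 = 742 × 1050 mm
J2: ⌊1050/2⌋ × 742 = 525 × 742 mm
J3: ⌊742/2⌋ × 525 = 371 × 525 mm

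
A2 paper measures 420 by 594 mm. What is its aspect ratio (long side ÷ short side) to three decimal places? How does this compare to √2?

1.414

594 / 420 = 1.414
Matches √2 ≈ 1.414 — the ISO 216 defining ratio.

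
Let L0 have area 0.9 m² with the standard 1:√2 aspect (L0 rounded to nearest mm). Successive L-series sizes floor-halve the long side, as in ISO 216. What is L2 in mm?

Let L0's short side be w mm. w · w√2 = 0.9 m² = 900,000 mm², so w ≈ 797.7 mm and w√2 ≈ 1128.2 mm → L0 = 798 × 1128 mm.
L1: ⌊1128/2⌋ × 798 = 564 × 798 mm
L2: ⌊798/2⌋ × 564 = 399 × 564 mm

399 × 564 mm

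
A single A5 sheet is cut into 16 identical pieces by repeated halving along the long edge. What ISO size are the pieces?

16 = 2^4, so 4 halving steps.
A5 → A6 → … → A9 after 4 steps.

A9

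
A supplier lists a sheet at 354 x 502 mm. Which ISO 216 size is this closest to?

B3 (353 × 500 mm)

Aspect ratio 502/354 ≈ 1.418 — close to the ISO √2 ≈ 1.414.
In the B-series (B0 = 1000 × 1414 mm): B3 = 353 × 500 mm.
Off by 3 mm total — nearest standard size.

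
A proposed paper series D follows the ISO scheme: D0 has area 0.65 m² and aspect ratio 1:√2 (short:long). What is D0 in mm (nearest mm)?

Let the short side be w mm. Then w · w√2 = 0.65 m² = 650,000 mm².
w² = 650,000/√2, so w ≈ 678.0 mm; long side = w√2 ≈ 958.8 mm.

678 × 959 mm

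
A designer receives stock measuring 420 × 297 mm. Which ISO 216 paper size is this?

A3 (297 × 420 mm)

Aspect ratio 420/297 ≈ 1.414 — close to the ISO √2 ≈ 1.414.
In the A-series (A0 area = 1 m²): A3 = 297 × 420 mm.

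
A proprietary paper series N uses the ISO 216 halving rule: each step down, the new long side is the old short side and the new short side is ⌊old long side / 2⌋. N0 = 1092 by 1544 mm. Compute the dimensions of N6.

136 × 193 mm

N1: ⌊1544/2⌋ × 1092 = 772 × 1092 mm
N2: ⌊1092/2⌋ × 772 = 546 × 772 mm
N3: ⌊772/2⌋ × 546 = 386 × 546 mm
N4: ⌊546/2⌋ × 386 = 273 × 386 mm
N5: ⌊386/2⌋ × 273 = 193 × 273 mm
N6: ⌊273/2⌋ × 193 = 136 × 193 mm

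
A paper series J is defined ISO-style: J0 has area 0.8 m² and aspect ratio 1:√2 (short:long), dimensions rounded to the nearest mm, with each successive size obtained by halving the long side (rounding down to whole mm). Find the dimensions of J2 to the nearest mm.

Let J0's short side be w mm. w · w√2 = 0.8 m² = 800,000 mm², so w ≈ 752.1 mm and w√2 ≈ 1063.7 mm → J0 = 752 × 1064 mm.
J1: ⌊1064/2⌋ × 752 = 532 × 752 mm
J2: ⌊752/2⌋ × 532 = 376 × 532 mm

376 × 532 mm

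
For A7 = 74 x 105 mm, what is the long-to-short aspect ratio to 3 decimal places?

1.419

105 / 74 = 1.419
ISO 216 targets √2 ≈ 1.414; the +0.005 deviation is from mm rounding.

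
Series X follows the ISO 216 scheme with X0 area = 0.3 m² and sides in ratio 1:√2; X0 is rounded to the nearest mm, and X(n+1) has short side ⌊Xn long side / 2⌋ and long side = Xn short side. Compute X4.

Let X0's short side be w mm. w · w√2 = 0.3 m² = 300,000 mm², so w ≈ 460.6 mm and w√2 ≈ 651.4 mm → X0 = 461 × 651 mm.
X1: ⌊651/2⌋ × 461 = 325 × 461 mm
X2: ⌊461/2⌋ × 325 = 230 × 325 mm
X3: ⌊325/2⌋ × 230 = 162 × 230 mm
X4: ⌊230/2⌋ × 162 = 115 × 162 mm

115 × 162 mm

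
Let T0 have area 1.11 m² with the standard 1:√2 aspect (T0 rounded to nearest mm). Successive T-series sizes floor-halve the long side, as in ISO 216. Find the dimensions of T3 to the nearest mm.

Let T0's short side be w mm. w · w√2 = 1.11 m² = 1,110,000 mm², so w ≈ 885.9 mm and w√2 ≈ 1252.9 mm → T0 = 886 × 1253 mm.
T1: ⌊1253/2⌋ × 886 = 626 × 886 mm
T2: ⌊886/2⌋ × 626 = 443 × 626 mm
T3: ⌊626/2⌋ × 443 = 313 × 443 mm

313 × 443 mm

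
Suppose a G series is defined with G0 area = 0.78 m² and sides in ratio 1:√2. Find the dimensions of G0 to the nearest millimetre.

743 × 1050 mm

Let the short side be w mm. Then w · w√2 = 0.78 m² = 780,000 mm².
w² = 780,000/√2, so w ≈ 742.7 mm; long side = w√2 ≈ 1050.3 mm.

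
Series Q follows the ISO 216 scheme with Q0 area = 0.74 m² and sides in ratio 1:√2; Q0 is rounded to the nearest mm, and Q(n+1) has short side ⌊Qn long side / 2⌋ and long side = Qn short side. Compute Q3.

255 × 361 mm

Let Q0's short side be w mm. w · w√2 = 0.74 m² = 740,000 mm², so w ≈ 723.4 mm and w√2 ≈ 1023.0 mm → Q0 = 723 × 1023 mm.
Q1: ⌊1023/2⌋ × 723 = 511 × 723 mm
Q2: ⌊723/2⌋ × 511 = 361 × 511 mm
Q3: ⌊511/2⌋ × 361 = 255 × 361 mm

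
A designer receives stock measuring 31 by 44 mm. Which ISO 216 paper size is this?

Aspect ratio 44/31 ≈ 1.419 — close to the ISO √2 ≈ 1.414.
In the B-series (B0 = 1000 × 1414 mm): B10 = 31 × 44 mm.

B10 (31 × 44 mm)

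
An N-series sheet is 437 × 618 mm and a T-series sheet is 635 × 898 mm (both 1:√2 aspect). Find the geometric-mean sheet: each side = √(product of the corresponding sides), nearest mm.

527 × 745 mm

Short side: √(437 · 635) = √277495 ≈ 526.8 → 527 mm
Long side: √(618 · 898) = √554964 ≈ 745.0 → 745 mm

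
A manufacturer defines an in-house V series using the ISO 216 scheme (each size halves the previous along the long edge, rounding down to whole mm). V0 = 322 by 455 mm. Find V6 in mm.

V1: ⌊455/2⌋ × 322 = 227 × 322 mm
V2: ⌊322/2⌋ × 227 = 161 × 227 mm
V3: ⌊227/2⌋ × 161 = 113 × 161 mm
V4: ⌊161/2⌋ × 113 = 80 × 113 mm
V5: ⌊113/2⌋ × 80 = 56 × 80 mm
V6: ⌊80/2⌋ × 56 = 40 × 56 mm

40 × 56 mm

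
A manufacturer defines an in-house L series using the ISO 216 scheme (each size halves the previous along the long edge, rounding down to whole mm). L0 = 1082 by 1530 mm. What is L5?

L1: ⌊1530/2⌋ × 1082 = 765 × 1082 mm
L2: ⌊1082/2⌋ × 765 = 541 × 765 mm
L3: ⌊765/2⌋ × 541 = 382 × 541 mm
L4: ⌊541/2⌋ × 382 = 270 × 382 mm
L5: ⌊382/2⌋ × 270 = 191 × 270 mm

191 × 270 mm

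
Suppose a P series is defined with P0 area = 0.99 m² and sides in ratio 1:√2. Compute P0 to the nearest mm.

Let the short side be w mm. Then w · w√2 = 0.99 m² = 990,000 mm².
w² = 990,000/√2, so w ≈ 836.7 mm; long side = w√2 ≈ 1183.2 mm.

837 × 1183 mm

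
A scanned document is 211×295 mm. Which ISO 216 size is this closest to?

A4 (210 × 297 mm)

Aspect ratio 295/211 ≈ 1.398 (ISO target is √2 ≈ 1.414).
In the A-series (A0 area = 1 m²): A4 = 210 × 297 mm.
Off by 3 mm total — nearest standard size.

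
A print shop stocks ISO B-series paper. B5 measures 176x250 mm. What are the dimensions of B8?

62 × 88 mm

B6: ⌊250/2⌋ × 176 = 125 × 176 mm
B7: ⌊176/2⌋ × 125 = 88 × 125 mm
B8: ⌊125/2⌋ × 88 = 62 × 88 mm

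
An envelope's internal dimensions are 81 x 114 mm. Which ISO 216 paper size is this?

C7 (81 × 114 mm)

Aspect ratio 114/81 ≈ 1.407 — close to the ISO √2 ≈ 1.414.
In the C-series (envelope sizes, between A and B): C7 = 81 × 114 mm.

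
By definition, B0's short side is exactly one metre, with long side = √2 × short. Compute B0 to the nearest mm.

Short side = 1000 mm; long side = 1000√2 ≈ 1414.2 mm.

1000 × 1414 mm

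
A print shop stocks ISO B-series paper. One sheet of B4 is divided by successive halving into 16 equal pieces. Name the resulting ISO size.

16 = 2^4, so 4 halving steps.
B4 → B5 → … → B8 after 4 steps.

B8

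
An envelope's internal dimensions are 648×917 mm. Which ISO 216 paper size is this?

C1 (648 × 917 mm)

Aspect ratio 917/648 ≈ 1.415 — close to the ISO √2 ≈ 1.414.
In the C-series (envelope sizes, between A and B): C1 = 648 × 917 mm.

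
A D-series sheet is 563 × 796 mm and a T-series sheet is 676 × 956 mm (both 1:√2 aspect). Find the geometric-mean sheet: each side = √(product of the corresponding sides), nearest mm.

Short side: √(563 · 676) = √380588 ≈ 616.9 → 617 mm
Long side: √(796 · 956) = √760976 ≈ 872.3 → 872 mm

617 × 872 mm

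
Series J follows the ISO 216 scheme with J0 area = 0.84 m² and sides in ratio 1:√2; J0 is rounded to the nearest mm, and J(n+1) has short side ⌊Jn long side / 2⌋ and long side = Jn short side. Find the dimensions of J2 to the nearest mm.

385 × 545 mm

Let J0's short side be w mm. w · w√2 = 0.84 m² = 840,000 mm², so w ≈ 770.7 mm and w√2 ≈ 1089.9 mm → J0 = 771 × 1090 mm.
J1: ⌊1090/2⌋ × 771 = 545 × 771 mm
J2: ⌊771/2⌋ × 545 = 385 × 545 mm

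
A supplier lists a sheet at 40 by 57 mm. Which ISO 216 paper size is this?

Aspect ratio 57/40 ≈ 1.425 — close to the ISO √2 ≈ 1.414.
In the C-series (envelope sizes, between A and B): C9 = 40 × 57 mm.

C9 (40 × 57 mm)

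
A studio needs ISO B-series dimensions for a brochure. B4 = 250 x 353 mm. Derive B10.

31 × 44 mm

B5: ⌊353/2⌋ × 250 = 176 × 250 mm
B6: ⌊250/2⌋ × 176 = 125 × 176 mm
B7: ⌊176/2⌋ × 125 = 88 × 125 mm
B8: ⌊125/2⌋ × 88 = 62 × 88 mm
B9: ⌊88/2⌋ × 62 = 44 × 62 mm
B10: ⌊62/2⌋ × 44 = 31 × 44 mm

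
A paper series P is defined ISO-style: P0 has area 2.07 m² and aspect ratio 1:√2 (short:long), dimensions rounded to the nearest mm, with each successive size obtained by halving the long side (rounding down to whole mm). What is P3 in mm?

Let P0's short side be w mm. w · w√2 = 2.07 m² = 2,070,000 mm², so w ≈ 1209.8 mm and w√2 ≈ 1711.0 mm → P0 = 1210 × 1711 mm.
P1: ⌊1711/2⌋ × 1210 = 855 × 1210 mm
P2: ⌊1210/2⌋ × 855 = 605 × 855 mm
P3: ⌊855/2⌋ × 605 = 427 × 605 mm

427 × 605 mm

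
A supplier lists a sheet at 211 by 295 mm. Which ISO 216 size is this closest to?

A4 (210 × 297 mm)

Aspect ratio 295/211 ≈ 1.398 (ISO target is √2 ≈ 1.414).
In the A-series (A0 area = 1 m²): A4 = 210 × 297 mm.
Off by 3 mm total — nearest standard size.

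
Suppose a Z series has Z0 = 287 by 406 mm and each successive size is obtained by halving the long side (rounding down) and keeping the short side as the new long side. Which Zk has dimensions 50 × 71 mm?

Z5

Z0: 287 × 406 mm
Z1: 203 × 287 mm
Z2: 143 × 203 mm
Z3: 101 × 143 mm
Z4: 71 × 101 mm
Z5: 50 × 71 mm
Z6: 35 × 50 mm
→ matches Z5.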